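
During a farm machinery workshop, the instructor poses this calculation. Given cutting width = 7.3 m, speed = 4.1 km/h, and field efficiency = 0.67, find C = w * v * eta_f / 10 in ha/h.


C = w * v * eta_f / 10
  = 7.3 * 4.1 * 0.67 / 10
  = 20.05 / 10
  = 2.01 ha/h


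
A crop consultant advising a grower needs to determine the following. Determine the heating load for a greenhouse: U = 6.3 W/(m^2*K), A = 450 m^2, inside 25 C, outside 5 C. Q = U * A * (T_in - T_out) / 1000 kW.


dT = 25 - (5) = 20 K
Q = U * A * dT
  = 6.3 * 450 * 20
  = 56700 W = 56.70 kW


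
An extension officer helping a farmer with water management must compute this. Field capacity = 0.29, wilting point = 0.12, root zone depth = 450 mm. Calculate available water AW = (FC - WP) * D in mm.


AW = (FC - WP) * D
   = (0.29 - 0.12) * 450
   = 0.17 * 450
   = 76.50 mm


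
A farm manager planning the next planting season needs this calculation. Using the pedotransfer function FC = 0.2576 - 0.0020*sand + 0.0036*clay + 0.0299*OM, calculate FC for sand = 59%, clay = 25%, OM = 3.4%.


FC = 0.2576 - 0.0020*59 + 0.0036*25 + 0.0299*3.4
   = 0.2576 - 0.1180 + 0.0900 + 0.1017
   = 0.3313


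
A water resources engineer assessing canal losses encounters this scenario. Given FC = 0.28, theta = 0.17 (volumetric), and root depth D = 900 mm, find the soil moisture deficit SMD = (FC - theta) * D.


SMD = (FC - theta) * D
    = (0.28 - 0.17) * 900
    = 0.110 * 900
    = 99 mm


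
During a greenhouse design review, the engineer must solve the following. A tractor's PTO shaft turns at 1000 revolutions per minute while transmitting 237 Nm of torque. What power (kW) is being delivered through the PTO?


P = 2*pi*n*T / 60000
  = 2*pi * 1000 * 237 / 60000
  = 1489114.92 / 60000
  = 24.82 kW


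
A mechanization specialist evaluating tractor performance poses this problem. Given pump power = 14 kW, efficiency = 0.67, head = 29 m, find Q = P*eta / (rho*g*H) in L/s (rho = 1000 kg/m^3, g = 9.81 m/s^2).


Q = (P * 1000 * eta) / (rho * g * H)
  = (14 * 1000 * 0.67) / (1000 * 9.81 * 29)
  = 9380 / 284490
  = 0.03297 m^3/s = 32.97 L/s


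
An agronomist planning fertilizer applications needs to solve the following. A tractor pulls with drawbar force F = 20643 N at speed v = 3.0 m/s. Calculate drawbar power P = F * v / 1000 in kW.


P = F * v / 1000
  = 20643 * 3.0 / 1000
  = 61929 / 1000
  = 61.93 kW


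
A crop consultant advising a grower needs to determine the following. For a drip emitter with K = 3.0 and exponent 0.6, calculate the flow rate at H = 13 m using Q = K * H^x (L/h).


Q = K * H^x
  = 3.0 * 13^0.6
  = 3.0 * 4.6598
  = 13.98 L/h


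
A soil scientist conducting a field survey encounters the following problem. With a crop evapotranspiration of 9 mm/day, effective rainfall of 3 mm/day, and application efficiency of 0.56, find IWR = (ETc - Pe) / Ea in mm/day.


IWR = (ETc - Pe) / Ea
    = (9 - 3) / 0.56
    = 6 / 0.56
    = 10.71 mm/day


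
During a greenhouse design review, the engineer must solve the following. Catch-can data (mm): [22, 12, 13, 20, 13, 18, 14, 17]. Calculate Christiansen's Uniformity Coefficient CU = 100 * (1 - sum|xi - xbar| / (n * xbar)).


xbar = 129 / 8 = 16.125
sum|xi - xbar| = 25
CU = 100 * (1 - 25 / (8 * 16.125))
   = 100 * (1 - 0.1938)
   = 80.62%


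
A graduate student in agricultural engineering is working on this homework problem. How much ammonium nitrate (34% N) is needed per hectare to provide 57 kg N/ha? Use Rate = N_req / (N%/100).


Rate = N_required / (N_content / 100)
     = 57 / (34 / 100)
     = 57 / 0.34
     = 167.65 kg/ha


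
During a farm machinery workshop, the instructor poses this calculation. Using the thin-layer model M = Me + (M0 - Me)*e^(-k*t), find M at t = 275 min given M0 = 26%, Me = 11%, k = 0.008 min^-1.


M = Me + (M0 - Me) * e^(-k*t)
  = 11 + (26 - 11) * e^(-0.008*275)
  = 11 + 15 * e^(-2.200)
  = 11 + 15 * 0.11080
  = 11 + 1.6620
  = 12.66%


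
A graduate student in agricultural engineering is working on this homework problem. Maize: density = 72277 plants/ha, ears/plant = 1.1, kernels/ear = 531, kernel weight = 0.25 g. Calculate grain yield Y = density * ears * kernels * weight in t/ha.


Y = density * ears * kernels * kw
  = 72277 * 1.1 * 531 * 0.25 g/ha
  = 10554248.93 g/ha
  = 10554.25 kg/ha = 10.55 t/ha


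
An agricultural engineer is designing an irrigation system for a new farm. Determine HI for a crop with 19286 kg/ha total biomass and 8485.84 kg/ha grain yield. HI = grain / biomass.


HI = grain_yield / biomass
   = 8485.84 / 19286
   = 0.44


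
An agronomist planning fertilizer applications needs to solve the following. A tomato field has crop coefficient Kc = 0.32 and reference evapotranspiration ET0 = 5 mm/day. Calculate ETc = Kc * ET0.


ETc = Kc * ET0
    = 0.32 * 5
    = 1.60 mm/day


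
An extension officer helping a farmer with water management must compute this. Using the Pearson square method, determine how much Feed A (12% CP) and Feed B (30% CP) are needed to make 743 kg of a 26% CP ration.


parts_A = CP_b - target = 30 - 26 = 4
parts_B = target - CP_a = 26 - 12 = 14
total_parts = 4 + 14 = 18
Feed A = 743 * 4 / 18 = 165.11 kg
Feed B = 743 * 14 / 18 = 577.89 kg

165.11 kg


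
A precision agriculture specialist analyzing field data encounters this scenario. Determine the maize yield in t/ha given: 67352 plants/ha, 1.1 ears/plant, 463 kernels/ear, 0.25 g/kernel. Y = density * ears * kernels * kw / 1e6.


Y = density * ears * kernels * kw
  = 67352 * 1.1 * 463 * 0.25 g/ha
  = 8575593.40 g/ha
  = 8575.59 kg/ha = 8.58 t/ha


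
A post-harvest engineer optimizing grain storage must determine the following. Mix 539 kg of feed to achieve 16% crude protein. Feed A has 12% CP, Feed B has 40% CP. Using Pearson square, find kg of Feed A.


parts_A = CP_b - target = 40 - 16 = 24
parts_B = target - CP_a = 16 - 12 = 4
total_parts = 24 + 4 = 28
Feed A = 539 * 24 / 28 = 462 kg
Feed B = 539 * 4 / 28 = 77 kg

462 kg


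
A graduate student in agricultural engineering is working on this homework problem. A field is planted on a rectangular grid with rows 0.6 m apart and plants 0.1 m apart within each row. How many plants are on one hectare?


D = 10000 / (row_sp * plant_sp)
  = 10000 / (0.6 * 0.1)
  = 10000 / 0.0600
  = 166666.67 plants/ha


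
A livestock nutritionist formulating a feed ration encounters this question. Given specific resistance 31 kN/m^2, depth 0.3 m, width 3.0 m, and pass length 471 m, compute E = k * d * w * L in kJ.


E = k * d * w * L
  = 31 * 0.3 * 3.0 * 471
  = 13140.90 kJ


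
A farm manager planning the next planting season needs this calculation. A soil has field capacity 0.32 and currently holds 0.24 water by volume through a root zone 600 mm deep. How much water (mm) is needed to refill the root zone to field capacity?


SMD = (FC - theta) * D
    = (0.32 - 0.24) * 600
    = 0.080 * 600
    = 48 mm


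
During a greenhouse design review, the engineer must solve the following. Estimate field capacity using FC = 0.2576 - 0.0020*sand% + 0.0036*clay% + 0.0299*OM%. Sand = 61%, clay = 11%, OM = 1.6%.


FC = 0.2576 - 0.0020*61 + 0.0036*11 + 0.0299*1.6
   = 0.2576 - 0.1220 + 0.0396 + 0.0478
   = 0.2230


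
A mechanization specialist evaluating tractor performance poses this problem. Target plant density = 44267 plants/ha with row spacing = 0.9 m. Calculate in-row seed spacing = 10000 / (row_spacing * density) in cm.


spacing = 10000 / (row_sp * density)
        = 10000 / (0.9 * 44267)
        = 10000 / 39840.30
        = 0.25100 m = 25.10 cm


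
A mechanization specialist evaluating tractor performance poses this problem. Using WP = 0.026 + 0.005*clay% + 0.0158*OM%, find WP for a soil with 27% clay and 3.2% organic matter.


WP = 0.026 + 0.005*27 + 0.0158*3.2
   = 0.026 + 0.1350 + 0.0506
   = 0.2116


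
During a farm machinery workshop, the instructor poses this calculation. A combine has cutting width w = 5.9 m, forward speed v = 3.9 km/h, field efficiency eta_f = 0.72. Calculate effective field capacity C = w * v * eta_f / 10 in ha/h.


C = w * v * eta_f / 10
  = 5.9 * 3.9 * 0.72 / 10
  = 16.57 / 10
  = 1.66 ha/h


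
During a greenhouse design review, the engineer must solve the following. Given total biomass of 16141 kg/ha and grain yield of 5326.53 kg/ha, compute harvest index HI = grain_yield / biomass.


HI = grain_yield / biomass
   = 5326.53 / 16141
   = 0.33


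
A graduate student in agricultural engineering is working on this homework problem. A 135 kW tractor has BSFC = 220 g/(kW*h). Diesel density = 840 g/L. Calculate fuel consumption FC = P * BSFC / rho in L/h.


FC = P * BSFC / rho_fuel
   = 135 * 220 / 840
   = 29700 / 840
   = 35.36 L/h


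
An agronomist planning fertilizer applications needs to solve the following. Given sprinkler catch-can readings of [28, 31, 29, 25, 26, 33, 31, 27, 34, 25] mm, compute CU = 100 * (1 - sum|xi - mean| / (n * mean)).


xbar = 289 / 10 = 28.900
sum|xi - xbar| = 27
CU = 100 * (1 - 27 / (10 * 28.900))
   = 100 * (1 - 0.0934)
   = 90.66%


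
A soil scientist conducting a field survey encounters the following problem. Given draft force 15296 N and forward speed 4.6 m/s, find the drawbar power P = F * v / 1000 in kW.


P = F * v / 1000
  = 15296 * 4.6 / 1000
  = 70361.60 / 1000
  = 70.36 kW


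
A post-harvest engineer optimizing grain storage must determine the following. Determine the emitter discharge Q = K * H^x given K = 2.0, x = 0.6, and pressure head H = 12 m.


Q = K * H^x
  = 2.0 * 12^0.6
  = 2.0 * 4.4413
  = 8.88 L/h


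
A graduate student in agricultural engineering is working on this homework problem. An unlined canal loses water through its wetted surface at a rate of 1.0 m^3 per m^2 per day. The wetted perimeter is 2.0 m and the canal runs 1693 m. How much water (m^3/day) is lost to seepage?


S = C * P * L
  = 1.0 * 2.0 * 1693
  = 3386 m^3/day


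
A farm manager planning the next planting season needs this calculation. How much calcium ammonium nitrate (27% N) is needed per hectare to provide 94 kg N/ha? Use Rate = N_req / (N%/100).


Rate = N_required / (N_content / 100)
     = 94 / (27 / 100)
     = 94 / 0.27
     = 348.15 kg/ha


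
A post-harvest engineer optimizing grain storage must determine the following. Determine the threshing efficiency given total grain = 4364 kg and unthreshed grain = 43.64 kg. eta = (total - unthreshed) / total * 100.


eta = (total - unthreshed) / total * 100
    = (4364 - 43.64) / 4364 * 100
    = 4320.36 / 4364 * 100
    = 99%


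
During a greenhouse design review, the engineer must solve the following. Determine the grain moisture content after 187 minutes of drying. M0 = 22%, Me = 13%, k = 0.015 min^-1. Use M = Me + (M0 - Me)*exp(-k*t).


M = Me + (M0 - Me) * e^(-k*t)
  = 13 + (22 - 13) * e^(-0.015*187)
  = 13 + 9 * e^(-2.805)
  = 13 + 9 * 0.06051
  = 13 + 0.5446
  = 13.54%


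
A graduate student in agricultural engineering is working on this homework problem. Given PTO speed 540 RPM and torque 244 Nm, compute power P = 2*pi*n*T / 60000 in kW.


P = 2*pi*n*T / 60000
  = 2*pi * 540 * 244 / 60000
  = 827872.50 / 60000
  = 13.80 kW


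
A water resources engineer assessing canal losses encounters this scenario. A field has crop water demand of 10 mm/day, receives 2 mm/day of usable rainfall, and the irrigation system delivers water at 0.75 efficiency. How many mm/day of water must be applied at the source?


IWR = (ETc - Pe) / Ea
    = (10 - 2) / 0.75
    = 8 / 0.75
    = 10.67 mm/day


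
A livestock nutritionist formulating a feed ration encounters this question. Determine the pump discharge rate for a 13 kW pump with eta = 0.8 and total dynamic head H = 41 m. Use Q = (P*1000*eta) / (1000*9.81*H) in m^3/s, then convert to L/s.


Q = (P * 1000 * eta) / (rho * g * H)
  = (13 * 1000 * 0.8) / (1000 * 9.81 * 41)
  = 10400 / 402210
  = 0.02586 m^3/s = 25.86 L/s


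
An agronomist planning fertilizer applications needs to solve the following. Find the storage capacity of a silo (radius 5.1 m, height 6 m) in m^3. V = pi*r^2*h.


V = pi * r^2 * h
  = pi * 5.1^2 * 6
  = pi * 26.01 * 6
  = 490.28 m^3


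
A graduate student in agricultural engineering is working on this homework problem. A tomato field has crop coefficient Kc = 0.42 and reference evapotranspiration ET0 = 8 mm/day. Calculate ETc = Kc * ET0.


ETc = Kc * ET0
    = 0.42 * 8
    = 3.36 mm/day


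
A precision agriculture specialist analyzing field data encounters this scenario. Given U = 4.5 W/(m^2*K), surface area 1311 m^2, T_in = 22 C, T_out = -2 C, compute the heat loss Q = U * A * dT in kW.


dT = 22 - (-2) = 24 K
Q = U * A * dT
  = 4.5 * 1311 * 24
  = 141588 W = 141.59 kW


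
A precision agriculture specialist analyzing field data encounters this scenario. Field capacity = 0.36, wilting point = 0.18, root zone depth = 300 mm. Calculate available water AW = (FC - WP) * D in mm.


AW = (FC - WP) * D
   = (0.36 - 0.18) * 300
   = 0.18 * 300
   = 54 mm


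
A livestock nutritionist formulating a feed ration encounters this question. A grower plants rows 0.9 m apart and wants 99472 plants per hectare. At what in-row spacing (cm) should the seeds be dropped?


spacing = 10000 / (row_sp * density)
        = 10000 / (0.9 * 99472)
        = 10000 / 89524.80
        = 0.11170 m = 11.17 cm


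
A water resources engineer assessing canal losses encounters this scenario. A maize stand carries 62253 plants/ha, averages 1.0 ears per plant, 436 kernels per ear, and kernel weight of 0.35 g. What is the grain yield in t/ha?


Y = density * ears * kernels * kw
  = 62253 * 1.0 * 436 * 0.35 g/ha
  = 9499807.80 g/ha
  = 9499.81 kg/ha = 9.50 t/ha


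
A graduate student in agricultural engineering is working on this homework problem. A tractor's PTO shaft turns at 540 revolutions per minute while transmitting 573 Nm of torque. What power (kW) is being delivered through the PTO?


P = 2*pi*n*T / 60000
  = 2*pi * 540 * 573 / 60000
  = 1944143.20 / 60000
  = 32.40 kW


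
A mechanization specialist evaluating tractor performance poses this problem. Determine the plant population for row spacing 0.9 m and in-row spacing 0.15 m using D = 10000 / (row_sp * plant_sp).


D = 10000 / (row_sp * plant_sp)
  = 10000 / (0.9 * 0.15)
  = 10000 / 0.1350
  = 74074.07 plants/ha


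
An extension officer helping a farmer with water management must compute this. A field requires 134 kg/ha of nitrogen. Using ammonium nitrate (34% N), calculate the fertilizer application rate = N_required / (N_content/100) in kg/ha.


Rate = N_required / (N_content / 100)
     = 134 / (34 / 100)
     = 134 / 0.34
     = 394.12 kg/ha


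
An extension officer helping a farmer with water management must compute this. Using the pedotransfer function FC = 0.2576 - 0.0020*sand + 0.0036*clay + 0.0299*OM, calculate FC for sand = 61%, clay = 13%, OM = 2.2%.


FC = 0.2576 - 0.0020*61 + 0.0036*13 + 0.0299*2.2
   = 0.2576 - 0.1220 + 0.0468 + 0.0658
   = 0.2482


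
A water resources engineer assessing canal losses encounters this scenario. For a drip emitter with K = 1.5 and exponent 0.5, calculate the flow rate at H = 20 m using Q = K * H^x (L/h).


Q = K * H^x
  = 1.5 * 20^0.5
  = 1.5 * 4.4721
  = 6.71 L/h


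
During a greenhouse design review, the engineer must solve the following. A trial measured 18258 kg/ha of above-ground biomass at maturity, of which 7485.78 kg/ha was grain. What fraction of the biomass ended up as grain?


HI = grain_yield / biomass
   = 7485.78 / 18258
   = 0.41


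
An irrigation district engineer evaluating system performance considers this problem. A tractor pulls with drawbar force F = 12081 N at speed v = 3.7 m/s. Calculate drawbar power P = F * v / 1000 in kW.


P = F * v / 1000
  = 12081 * 3.7 / 1000
  = 44699.70 / 1000
  = 44.70 kW


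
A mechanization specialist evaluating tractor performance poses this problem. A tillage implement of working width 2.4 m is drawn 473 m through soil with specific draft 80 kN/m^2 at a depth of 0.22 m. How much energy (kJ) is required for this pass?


E = k * d * w * L
  = 80 * 0.22 * 2.4 * 473
  = 19979.52 kJ


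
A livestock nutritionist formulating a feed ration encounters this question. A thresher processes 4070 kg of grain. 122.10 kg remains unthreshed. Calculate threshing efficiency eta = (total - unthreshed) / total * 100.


eta = (total - unthreshed) / total * 100
    = (4070 - 122.10) / 4070 * 100
    = 3947.90 / 4070 * 100
    = 97%


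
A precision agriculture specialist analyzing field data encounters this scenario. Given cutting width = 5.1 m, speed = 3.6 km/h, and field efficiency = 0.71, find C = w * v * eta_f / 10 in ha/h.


C = w * v * eta_f / 10
  = 5.1 * 3.6 * 0.71 / 10
  = 13.04 / 10
  = 1.30 ha/h


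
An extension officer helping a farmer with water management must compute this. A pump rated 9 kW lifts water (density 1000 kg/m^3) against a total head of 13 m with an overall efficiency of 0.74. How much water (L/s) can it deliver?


Q = (P * 1000 * eta) / (rho * g * H)
  = (9 * 1000 * 0.74) / (1000 * 9.81 * 13)
  = 6660 / 127530
  = 0.05222 m^3/s = 52.22 L/s


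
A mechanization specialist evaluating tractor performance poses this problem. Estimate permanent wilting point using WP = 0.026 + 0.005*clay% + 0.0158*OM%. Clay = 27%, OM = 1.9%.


WP = 0.026 + 0.005*27 + 0.0158*1.9
   = 0.026 + 0.1350 + 0.0300
   = 0.1910


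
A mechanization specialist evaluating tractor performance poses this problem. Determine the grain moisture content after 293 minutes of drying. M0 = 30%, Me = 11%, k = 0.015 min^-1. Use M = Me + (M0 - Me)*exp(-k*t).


M = Me + (M0 - Me) * e^(-k*t)
  = 11 + (30 - 11) * e^(-0.015*293)
  = 11 + 19 * e^(-4.395)
  = 11 + 19 * 0.01234
  = 11 + 0.2344
  = 11.23%


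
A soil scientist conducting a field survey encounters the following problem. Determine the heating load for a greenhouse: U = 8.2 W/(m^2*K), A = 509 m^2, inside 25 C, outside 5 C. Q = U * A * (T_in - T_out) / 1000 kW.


dT = 25 - (5) = 20 K
Q = U * A * dT
  = 8.2 * 509 * 20
  = 83476 W = 83.48 kW


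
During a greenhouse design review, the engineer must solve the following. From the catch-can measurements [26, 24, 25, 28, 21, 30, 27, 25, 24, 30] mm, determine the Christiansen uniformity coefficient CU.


xbar = 260 / 10 = 26
sum|xi - xbar| = 22
CU = 100 * (1 - 22 / (10 * 26))
   = 100 * (1 - 0.0846)
   = 91.54%


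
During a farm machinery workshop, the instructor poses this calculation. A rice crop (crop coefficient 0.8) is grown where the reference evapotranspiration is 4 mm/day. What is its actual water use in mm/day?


ETc = Kc * ET0
    = 0.8 * 4
    = 3.20 mm/day


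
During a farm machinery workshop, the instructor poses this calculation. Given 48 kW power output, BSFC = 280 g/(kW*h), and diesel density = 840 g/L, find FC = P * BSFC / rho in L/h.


FC = P * BSFC / rho_fuel
   = 48 * 280 / 840
   = 13440 / 840
   = 16 L/h


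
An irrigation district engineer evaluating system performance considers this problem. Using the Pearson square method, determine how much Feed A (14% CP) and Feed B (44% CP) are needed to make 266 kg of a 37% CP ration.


parts_A = CP_b - target = 44 - 37 = 7
parts_B = target - CP_a = 37 - 14 = 23
total_parts = 7 + 23 = 30
Feed A = 266 * 7 / 30 = 62.07 kg
Feed B = 266 * 23 / 30 = 203.93 kg

62.07 kg


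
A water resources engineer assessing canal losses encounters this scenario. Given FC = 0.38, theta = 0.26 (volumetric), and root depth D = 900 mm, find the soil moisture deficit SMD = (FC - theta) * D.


SMD = (FC - theta) * D
    = (0.38 - 0.26) * 900
    = 0.120 * 900
    = 108 mm


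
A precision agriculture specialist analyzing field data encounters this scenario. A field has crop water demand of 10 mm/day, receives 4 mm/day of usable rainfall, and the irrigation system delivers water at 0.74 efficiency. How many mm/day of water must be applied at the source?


IWR = (ETc - Pe) / Ea
    = (10 - 4) / 0.74
    = 6 / 0.74
    = 8.11 mm/day


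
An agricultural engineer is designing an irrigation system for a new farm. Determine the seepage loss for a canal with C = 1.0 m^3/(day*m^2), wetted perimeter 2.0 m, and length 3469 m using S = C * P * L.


S = C * P * L
  = 1.0 * 2.0 * 3469
  = 6938 m^3/day


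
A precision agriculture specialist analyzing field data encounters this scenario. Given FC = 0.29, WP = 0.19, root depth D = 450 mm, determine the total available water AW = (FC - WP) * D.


AW = (FC - WP) * D
   = (0.29 - 0.19) * 450
   = 0.10 * 450
   = 45 mm


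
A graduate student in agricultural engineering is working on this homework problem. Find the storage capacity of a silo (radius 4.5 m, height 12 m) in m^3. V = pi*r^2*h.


V = pi * r^2 * h
  = pi * 4.5^2 * 12
  = pi * 20.25 * 12
  = 763.41 m^3


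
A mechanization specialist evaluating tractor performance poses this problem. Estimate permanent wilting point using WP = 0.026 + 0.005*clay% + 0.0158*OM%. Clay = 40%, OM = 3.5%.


WP = 0.026 + 0.005*40 + 0.0158*3.5
   = 0.026 + 0.2000 + 0.0553
   = 0.2813


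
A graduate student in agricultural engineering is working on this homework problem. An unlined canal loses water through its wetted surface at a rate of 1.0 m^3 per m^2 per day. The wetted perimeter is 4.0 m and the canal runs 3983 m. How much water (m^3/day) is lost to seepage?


S = C * P * L
  = 1.0 * 4.0 * 3983
  = 15932 m^3/day


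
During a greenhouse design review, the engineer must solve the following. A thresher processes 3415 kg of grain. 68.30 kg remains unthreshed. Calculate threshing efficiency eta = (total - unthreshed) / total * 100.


eta = (total - unthreshed) / total * 100
    = (3415 - 68.30) / 3415 * 100
    = 3346.70 / 3415 * 100
    = 98%


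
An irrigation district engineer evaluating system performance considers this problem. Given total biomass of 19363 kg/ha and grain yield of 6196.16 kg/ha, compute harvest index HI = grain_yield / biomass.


HI = grain_yield / biomass
   = 6196.16 / 19363
   = 0.32


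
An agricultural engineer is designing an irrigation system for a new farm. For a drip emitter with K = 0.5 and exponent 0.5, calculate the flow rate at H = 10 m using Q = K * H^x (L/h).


Q = K * H^x
  = 0.5 * 10^0.5
  = 0.5 * 3.1623
  = 1.58 L/h


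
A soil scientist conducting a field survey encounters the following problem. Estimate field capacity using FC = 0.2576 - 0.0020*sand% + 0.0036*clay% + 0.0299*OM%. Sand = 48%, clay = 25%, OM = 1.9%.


FC = 0.2576 - 0.0020*48 + 0.0036*25 + 0.0299*1.9
   = 0.2576 - 0.0960 + 0.0900 + 0.0568
   = 0.3084


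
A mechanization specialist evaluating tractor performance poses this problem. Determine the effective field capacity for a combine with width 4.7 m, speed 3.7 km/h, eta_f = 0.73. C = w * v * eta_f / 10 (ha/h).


C = w * v * eta_f / 10
  = 4.7 * 3.7 * 0.73 / 10
  = 12.69 / 10
  = 1.27 ha/h


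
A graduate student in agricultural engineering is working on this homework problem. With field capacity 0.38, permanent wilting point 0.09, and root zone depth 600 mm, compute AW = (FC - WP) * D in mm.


AW = (FC - WP) * D
   = (0.38 - 0.09) * 600
   = 0.29 * 600
   = 174 mm


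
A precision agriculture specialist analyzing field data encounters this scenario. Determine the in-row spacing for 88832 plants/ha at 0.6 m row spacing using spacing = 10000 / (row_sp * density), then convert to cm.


spacing = 10000 / (row_sp * density)
        = 10000 / (0.6 * 88832)
        = 10000 / 53299.20
        = 0.18762 m = 18.76 cm


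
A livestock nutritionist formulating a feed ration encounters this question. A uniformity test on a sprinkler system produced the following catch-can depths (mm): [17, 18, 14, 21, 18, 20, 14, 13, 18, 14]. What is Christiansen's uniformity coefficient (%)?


xbar = 167 / 10 = 16.700
sum|xi - xbar| = 23.600
CU = 100 * (1 - 23.600 / (10 * 16.700))
   = 100 * (1 - 0.1413)
   = 85.87%


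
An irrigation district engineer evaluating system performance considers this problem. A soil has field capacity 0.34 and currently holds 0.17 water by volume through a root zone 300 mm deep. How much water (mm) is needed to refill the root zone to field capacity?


SMD = (FC - theta) * D
    = (0.34 - 0.17) * 300
    = 0.170 * 300
    = 51 mm


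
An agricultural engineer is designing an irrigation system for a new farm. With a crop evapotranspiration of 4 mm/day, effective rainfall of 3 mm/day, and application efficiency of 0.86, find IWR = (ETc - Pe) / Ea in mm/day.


IWR = (ETc - Pe) / Ea
    = (4 - 3) / 0.86
    = 1 / 0.86
    = 1.16 mm/day


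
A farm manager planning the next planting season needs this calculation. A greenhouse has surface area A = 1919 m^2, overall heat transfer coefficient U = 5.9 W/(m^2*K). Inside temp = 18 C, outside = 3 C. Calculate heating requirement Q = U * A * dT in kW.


dT = 18 - (3) = 15 K
Q = U * A * dT
  = 5.9 * 1919 * 15
  = 169831.50 W = 169.83 kW


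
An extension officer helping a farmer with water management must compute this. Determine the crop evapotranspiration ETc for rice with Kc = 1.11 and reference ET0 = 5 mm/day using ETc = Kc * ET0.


ETc = Kc * ET0
    = 1.11 * 5
    = 5.55 mm/day


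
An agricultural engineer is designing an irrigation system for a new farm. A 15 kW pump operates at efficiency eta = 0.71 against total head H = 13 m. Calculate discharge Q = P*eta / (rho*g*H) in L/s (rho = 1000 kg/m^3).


Q = (P * 1000 * eta) / (rho * g * H)
  = (15 * 1000 * 0.71) / (1000 * 9.81 * 13)
  = 10650 / 127530
  = 0.08351 m^3/s = 83.51 L/s


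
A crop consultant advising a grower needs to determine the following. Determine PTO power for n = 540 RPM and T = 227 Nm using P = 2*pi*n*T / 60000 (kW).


P = 2*pi*n*T / 60000
  = 2*pi * 540 * 227 / 60000
  = 770192.85 / 60000
  = 12.84 kW


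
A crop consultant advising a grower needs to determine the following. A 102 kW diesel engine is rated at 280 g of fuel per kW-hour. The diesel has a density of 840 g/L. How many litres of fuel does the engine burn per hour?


FC = P * BSFC / rho_fuel
   = 102 * 280 / 840
   = 28560 / 840
   = 34 L/h


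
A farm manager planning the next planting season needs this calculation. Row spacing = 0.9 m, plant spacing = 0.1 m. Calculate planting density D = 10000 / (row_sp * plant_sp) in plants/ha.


D = 10000 / (row_sp * plant_sp)
  = 10000 / (0.9 * 0.1)
  = 10000 / 0.0900
  = 111111.11 plants/ha


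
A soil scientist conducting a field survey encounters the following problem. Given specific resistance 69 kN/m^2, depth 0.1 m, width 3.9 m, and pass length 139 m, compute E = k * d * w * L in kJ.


E = k * d * w * L
  = 69 * 0.1 * 3.9 * 139
  = 3740.49 kJ


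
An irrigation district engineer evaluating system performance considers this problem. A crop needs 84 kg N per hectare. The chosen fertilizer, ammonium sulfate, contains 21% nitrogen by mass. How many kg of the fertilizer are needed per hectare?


Rate = N_required / (N_content / 100)
     = 84 / (21 / 100)
     = 84 / 0.21
     = 400 kg/ha


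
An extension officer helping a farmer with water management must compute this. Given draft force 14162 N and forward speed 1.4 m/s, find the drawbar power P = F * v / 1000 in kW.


P = F * v / 1000
  = 14162 * 1.4 / 1000
  = 19826.80 / 1000
  = 19.83 kW


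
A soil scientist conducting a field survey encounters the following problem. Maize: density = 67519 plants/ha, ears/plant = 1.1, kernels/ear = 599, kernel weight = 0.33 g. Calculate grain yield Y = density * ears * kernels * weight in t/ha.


Y = density * ears * kernels * kw
  = 67519 * 1.1 * 599 * 0.33 g/ha
  = 14681128.80 g/ha
  = 14681.13 kg/ha = 14.68 t/ha


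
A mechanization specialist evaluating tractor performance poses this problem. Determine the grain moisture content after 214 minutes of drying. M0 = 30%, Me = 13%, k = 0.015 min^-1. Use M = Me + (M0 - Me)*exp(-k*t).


M = Me + (M0 - Me) * e^(-k*t)
  = 13 + (30 - 13) * e^(-0.015*214)
  = 13 + 17 * e^(-3.210)
  = 13 + 17 * 0.04036
  = 13 + 0.6861
  = 13.69%


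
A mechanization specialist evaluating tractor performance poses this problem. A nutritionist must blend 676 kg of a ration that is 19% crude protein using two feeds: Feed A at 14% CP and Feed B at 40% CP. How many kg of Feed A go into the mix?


parts_A = CP_b - target = 40 - 19 = 21
parts_B = target - CP_a = 19 - 14 = 5
total_parts = 21 + 5 = 26
Feed A = 676 * 21 / 26 = 546 kg
Feed B = 676 * 5 / 26 = 130 kg

546 kg


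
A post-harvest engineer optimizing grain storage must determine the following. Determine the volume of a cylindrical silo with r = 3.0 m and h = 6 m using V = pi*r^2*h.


V = pi * r^2 * h
  = pi * 3.0^2 * 6
  = pi * 9 * 6
  = 169.65 m^3


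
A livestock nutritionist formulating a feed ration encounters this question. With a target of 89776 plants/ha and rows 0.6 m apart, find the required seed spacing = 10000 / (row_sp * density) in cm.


spacing = 10000 / (row_sp * density)
        = 10000 / (0.6 * 89776)
        = 10000 / 53865.60
        = 0.18565 m = 18.56 cm


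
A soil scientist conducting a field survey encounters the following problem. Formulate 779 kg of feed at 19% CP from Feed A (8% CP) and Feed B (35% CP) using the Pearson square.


parts_A = CP_b - target = 35 - 19 = 16
parts_B = target - CP_a = 19 - 8 = 11
total_parts = 16 + 11 = 27
Feed A = 779 * 16 / 27 = 461.63 kg
Feed B = 779 * 11 / 27 = 317.37 kg

461.63 kg


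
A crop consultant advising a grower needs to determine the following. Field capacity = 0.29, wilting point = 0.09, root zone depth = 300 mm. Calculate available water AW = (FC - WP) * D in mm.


AW = (FC - WP) * D
   = (0.29 - 0.09) * 300
   = 0.20 * 300
   = 60 mm


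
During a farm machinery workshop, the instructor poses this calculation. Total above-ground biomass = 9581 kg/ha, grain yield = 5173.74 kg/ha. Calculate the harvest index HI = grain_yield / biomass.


HI = grain_yield / biomass
   = 5173.74 / 9581
   = 0.54


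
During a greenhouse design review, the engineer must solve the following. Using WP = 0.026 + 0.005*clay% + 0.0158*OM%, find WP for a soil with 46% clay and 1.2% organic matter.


WP = 0.026 + 0.005*46 + 0.0158*1.2
   = 0.026 + 0.2300 + 0.0190
   = 0.2750


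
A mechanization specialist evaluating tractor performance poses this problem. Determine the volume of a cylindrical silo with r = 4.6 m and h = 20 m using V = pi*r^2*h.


V = pi * r^2 * h
  = pi * 4.6^2 * 20
  = pi * 21.16 * 20
  = 1329.52 m^3


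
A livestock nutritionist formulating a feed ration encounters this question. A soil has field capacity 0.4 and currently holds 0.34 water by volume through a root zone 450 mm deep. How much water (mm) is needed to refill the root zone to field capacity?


SMD = (FC - theta) * D
    = (0.4 - 0.34) * 450
    = 0.060 * 450
    = 27 mm


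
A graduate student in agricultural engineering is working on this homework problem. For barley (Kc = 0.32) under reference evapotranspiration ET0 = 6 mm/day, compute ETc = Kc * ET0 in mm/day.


ETc = Kc * ET0
    = 0.32 * 6
    = 1.92 mm/day


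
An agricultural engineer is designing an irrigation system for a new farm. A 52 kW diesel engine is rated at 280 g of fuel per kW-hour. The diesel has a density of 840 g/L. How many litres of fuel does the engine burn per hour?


FC = P * BSFC / rho_fuel
   = 52 * 280 / 840
   = 14560 / 840
   = 17.33 L/h


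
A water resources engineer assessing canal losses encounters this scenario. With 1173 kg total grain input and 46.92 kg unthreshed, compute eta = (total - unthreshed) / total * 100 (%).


eta = (total - unthreshed) / total * 100
    = (1173 - 46.92) / 1173 * 100
    = 1126.08 / 1173 * 100
    = 96%


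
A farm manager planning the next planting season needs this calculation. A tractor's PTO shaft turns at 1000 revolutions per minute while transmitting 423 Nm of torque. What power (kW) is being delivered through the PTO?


P = 2*pi*n*T / 60000
  = 2*pi * 1000 * 423 / 60000
  = 2657787.38 / 60000
  = 44.30 kW


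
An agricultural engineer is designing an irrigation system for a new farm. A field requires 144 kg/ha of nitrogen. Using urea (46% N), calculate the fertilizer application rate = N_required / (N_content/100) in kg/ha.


Rate = N_required / (N_content / 100)
     = 144 / (46 / 100)
     = 144 / 0.46
     = 313.04 kg/ha


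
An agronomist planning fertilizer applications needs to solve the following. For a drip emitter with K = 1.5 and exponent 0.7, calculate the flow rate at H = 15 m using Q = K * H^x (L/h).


Q = K * H^x
  = 1.5 * 15^0.7
  = 1.5 * 6.6568
  = 9.99 L/h


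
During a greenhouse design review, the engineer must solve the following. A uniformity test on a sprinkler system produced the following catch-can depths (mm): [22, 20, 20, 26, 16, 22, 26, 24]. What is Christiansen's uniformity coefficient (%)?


xbar = 176 / 8 = 22
sum|xi - xbar| = 20
CU = 100 * (1 - 20 / (8 * 22))
   = 100 * (1 - 0.1136)
   = 88.64%


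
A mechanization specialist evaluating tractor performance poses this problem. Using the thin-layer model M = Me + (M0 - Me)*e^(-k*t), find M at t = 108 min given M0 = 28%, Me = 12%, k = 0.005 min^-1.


M = Me + (M0 - Me) * e^(-k*t)
  = 12 + (28 - 12) * e^(-0.005*108)
  = 12 + 16 * e^(-0.540)
  = 12 + 16 * 0.58275
  = 12 + 9.3240
  = 21.32%


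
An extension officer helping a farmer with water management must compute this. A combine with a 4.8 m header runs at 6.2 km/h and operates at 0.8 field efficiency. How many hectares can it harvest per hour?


C = w * v * eta_f / 10
  = 4.8 * 6.2 * 0.8 / 10
  = 23.81 / 10
  = 2.38 ha/h


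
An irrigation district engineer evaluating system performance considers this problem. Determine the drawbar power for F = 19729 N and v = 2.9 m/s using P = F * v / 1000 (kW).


P = F * v / 1000
  = 19729 * 2.9 / 1000
  = 57214.10 / 1000
  = 57.21 kW


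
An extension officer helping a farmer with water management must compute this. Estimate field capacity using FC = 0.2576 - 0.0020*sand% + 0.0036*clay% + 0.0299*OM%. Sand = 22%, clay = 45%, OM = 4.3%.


FC = 0.2576 - 0.0020*22 + 0.0036*45 + 0.0299*4.3
   = 0.2576 - 0.0440 + 0.1620 + 0.1286
   = 0.5042


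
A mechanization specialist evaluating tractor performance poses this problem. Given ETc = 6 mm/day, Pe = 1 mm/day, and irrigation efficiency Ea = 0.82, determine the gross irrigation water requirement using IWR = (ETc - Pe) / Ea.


IWR = (ETc - Pe) / Ea
    = (6 - 1) / 0.82
    = 5 / 0.82
    = 6.10 mm/day


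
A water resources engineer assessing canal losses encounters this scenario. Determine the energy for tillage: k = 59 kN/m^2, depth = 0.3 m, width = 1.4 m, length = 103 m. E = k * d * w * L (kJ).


E = k * d * w * L
  = 59 * 0.3 * 1.4 * 103
  = 2552.34 kJ


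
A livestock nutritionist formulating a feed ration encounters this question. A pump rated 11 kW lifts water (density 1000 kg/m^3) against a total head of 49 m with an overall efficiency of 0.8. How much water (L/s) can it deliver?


Q = (P * 1000 * eta) / (rho * g * H)
  = (11 * 1000 * 0.8) / (1000 * 9.81 * 49)
  = 8800 / 480690
  = 0.01831 m^3/s = 18.31 L/s


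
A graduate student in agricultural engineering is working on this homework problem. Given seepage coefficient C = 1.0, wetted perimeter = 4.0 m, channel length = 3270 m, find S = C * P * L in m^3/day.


S = C * P * L
  = 1.0 * 4.0 * 3270
  = 13080 m^3/day


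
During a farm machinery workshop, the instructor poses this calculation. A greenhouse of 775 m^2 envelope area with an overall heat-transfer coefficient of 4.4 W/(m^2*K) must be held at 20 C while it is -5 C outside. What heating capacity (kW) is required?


dT = 20 - (-5) = 25 K
Q = U * A * dT
  = 4.4 * 775 * 25
  = 85250 W = 85.25 kW


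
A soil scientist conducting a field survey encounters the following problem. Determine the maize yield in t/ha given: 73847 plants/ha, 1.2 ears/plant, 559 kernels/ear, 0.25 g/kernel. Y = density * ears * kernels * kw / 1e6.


Y = density * ears * kernels * kw
  = 73847 * 1.2 * 559 * 0.25 g/ha
  = 12384141.90 g/ha
  = 12384.14 kg/ha = 12.38 t/ha


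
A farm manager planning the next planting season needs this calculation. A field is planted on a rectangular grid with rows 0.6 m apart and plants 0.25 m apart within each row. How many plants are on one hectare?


D = 10000 / (row_sp * plant_sp)
  = 10000 / (0.6 * 0.25)
  = 10000 / 0.1500
  = 66666.67 plants/ha


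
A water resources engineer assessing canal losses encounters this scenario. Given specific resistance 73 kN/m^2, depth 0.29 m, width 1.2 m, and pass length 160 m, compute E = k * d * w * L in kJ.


E = k * d * w * L
  = 73 * 0.29 * 1.2 * 160
  = 4064.64 kJ


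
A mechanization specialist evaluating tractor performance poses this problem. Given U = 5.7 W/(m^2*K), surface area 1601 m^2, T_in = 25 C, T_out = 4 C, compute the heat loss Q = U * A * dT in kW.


dT = 25 - (4) = 21 K
Q = U * A * dT
  = 5.7 * 1601 * 21
  = 191639.70 W = 191.64 kW


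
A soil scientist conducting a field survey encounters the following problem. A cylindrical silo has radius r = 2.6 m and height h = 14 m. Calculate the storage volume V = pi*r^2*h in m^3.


V = pi * r^2 * h
  = pi * 2.6^2 * 14
  = pi * 6.76 * 14
  = 297.32 m^3


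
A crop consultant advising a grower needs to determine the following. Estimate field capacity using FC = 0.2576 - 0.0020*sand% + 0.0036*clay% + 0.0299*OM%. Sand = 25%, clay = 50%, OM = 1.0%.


FC = 0.2576 - 0.0020*25 + 0.0036*50 + 0.0299*1.0
   = 0.2576 - 0.0500 + 0.1800 + 0.0299
   = 0.4175


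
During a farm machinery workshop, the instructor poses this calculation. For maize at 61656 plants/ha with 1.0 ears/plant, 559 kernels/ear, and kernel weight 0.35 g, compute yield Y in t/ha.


Y = density * ears * kernels * kw
  = 61656 * 1.0 * 559 * 0.35 g/ha
  = 12062996.40 g/ha
  = 12063.00 kg/ha = 12.06 t/ha


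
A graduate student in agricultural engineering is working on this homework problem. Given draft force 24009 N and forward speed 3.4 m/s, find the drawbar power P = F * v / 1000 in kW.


P = F * v / 1000
  = 24009 * 3.4 / 1000
  = 81630.60 / 1000
  = 81.63 kW


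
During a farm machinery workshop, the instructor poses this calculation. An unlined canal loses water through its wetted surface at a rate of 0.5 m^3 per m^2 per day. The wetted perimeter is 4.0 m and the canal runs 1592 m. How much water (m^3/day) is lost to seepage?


S = C * P * L
  = 0.5 * 4.0 * 1592
  = 3184 m^3/day


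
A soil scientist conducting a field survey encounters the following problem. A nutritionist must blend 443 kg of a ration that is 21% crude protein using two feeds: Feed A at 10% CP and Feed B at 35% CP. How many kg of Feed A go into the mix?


parts_A = CP_b - target = 35 - 21 = 14
parts_B = target - CP_a = 21 - 10 = 11
total_parts = 14 + 11 = 25
Feed A = 443 * 14 / 25 = 248.08 kg
Feed B = 443 * 11 / 25 = 194.92 kg

248.08 kg


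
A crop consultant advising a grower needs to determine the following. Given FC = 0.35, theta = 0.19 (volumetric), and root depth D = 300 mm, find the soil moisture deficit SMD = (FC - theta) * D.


SMD = (FC - theta) * D
    = (0.35 - 0.19) * 300
    = 0.160 * 300
    = 48 mm


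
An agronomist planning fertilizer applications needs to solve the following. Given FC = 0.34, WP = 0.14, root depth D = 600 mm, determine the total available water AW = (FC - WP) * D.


AW = (FC - WP) * D
   = (0.34 - 0.14) * 600
   = 0.20 * 600
   = 120 mm


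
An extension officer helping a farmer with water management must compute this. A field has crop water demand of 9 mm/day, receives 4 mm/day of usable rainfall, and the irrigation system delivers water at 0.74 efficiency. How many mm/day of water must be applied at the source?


IWR = (ETc - Pe) / Ea
    = (9 - 4) / 0.74
    = 5 / 0.74
    = 6.76 mm/day
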